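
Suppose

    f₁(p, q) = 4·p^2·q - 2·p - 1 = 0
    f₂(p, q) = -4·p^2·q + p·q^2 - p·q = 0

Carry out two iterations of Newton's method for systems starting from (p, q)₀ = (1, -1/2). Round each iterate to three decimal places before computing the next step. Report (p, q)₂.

(-0.718, 1.583)

At (1, -1/2): F = (-5.000, 2.750).
Jacobian J = [[8·p·q - 2, 4·p^2], [-8·p·q + q^2 - q, -4·p^2 + 2·p·q - p]].
At the point, J = [[-6.000, 4.000], [4.750, -6.000]] (det J = 17.000).
Solving J·Δ = −F gives Δ = (-1.118, -0.426).
Then the next iterate is (p, q)₁ = (-0.118, -0.926).
Round to (-0.118, -0.926) and repeat: F = (-0.81557, -0.15888), J = [[-1.12586, 0.05570], [0.90933, 0.28084]].
Δ = (-0.600, 2.509), so (p, q)₂ = (-0.718, 1.583).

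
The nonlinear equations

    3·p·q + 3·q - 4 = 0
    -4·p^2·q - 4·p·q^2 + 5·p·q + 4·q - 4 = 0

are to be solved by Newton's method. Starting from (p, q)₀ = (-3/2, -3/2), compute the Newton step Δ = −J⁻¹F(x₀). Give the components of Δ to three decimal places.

At (-3/2, -3/2): F = (-1.750, 28.250).
Jacobian J = [[3·q, 3·p + 3], [-8·p·q - 4·q^2 + 5·q, -4·p^2 - 8·p·q + 5·p + 4]].
At the point, J = [[-4.500, -1.500], [-34.500, -30.500]] (det J = 85.500).
Solving J·Δ = −F gives Δ = (-1.120, 2.193).

(-1.120, 2.193)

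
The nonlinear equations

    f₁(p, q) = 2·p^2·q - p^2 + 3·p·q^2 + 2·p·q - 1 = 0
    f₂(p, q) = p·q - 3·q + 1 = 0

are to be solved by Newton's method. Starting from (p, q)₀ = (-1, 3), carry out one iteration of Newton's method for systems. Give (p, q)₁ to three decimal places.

At (-1, 3): F = (-29.000, -11.000).
Jacobian J = [[4·p·q - 2·p + 3·q^2 + 2·q, 2·p^2 + 6·p·q + 2·p], [q, p - 3]].
At the point, J = [[23.000, -18.000], [3.000, -4.000]] (det J = -38.000).
Solving J·Δ = −F gives Δ = (-2.158, -4.368).
Then the next iterate is (p, q)₁ = (-3.158, -1.368).

(-3.158, -1.368)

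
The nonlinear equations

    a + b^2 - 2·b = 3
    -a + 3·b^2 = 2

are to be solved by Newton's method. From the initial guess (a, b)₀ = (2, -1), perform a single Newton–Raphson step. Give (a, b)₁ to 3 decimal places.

(0.400, -0.900)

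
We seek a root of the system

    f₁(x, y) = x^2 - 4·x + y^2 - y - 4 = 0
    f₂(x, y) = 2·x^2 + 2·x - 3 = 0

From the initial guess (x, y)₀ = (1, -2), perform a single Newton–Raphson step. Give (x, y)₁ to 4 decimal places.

At (1, -2): F = (-1.0000, 1.0000).
Jacobian J = [[2·x - 4, 2·y - 1], [4·x + 2, 0]].
At the point, J = [[-2.0000, -5.0000], [6.0000, 0.0000]] (det J = 30.0000).
Solving J·Δ = −F gives Δ = (-0.1667, -0.1333).
Then the next iterate is (x, y)₁ = (0.8333, -2.1333).

(0.8333, -2.1333)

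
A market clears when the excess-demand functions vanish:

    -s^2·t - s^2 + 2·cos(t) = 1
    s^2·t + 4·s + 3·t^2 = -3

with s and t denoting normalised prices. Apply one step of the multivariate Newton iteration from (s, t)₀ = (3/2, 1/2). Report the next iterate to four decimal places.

(5.0376, -5.2775)

At (3/2, 1/2): F = (-2.619835, 10.8750).
Jacobian J = [[-2·s·t - 2·s, -s^2 - 2·sin(t)], [2·s·t + 4, s^2 + 6·t]].
At the point, J = [[-4.5000, -3.208851], [5.5000, 5.2500]] (det J = -5.976319).
Solving J·Δ = −F gives Δ = (3.5376, -5.7775).
Then the next iterate is (s, t)₁ = (5.0376, -5.2775).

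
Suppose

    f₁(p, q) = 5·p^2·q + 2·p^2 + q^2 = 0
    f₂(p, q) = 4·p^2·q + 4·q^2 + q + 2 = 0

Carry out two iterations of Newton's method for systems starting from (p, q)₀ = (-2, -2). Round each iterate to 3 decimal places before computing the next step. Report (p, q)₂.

(-1.233, -0.734)

At (-2, -2): F = (-28.000, -16.000).
Jacobian J = [[10·p·q + 4·p, 5·p^2 + 2·q], [8·p·q, 4·p^2 + 8·q + 1]].
At the point, J = [[32.000, 16.000], [32.000, 1.000]] (det J = -480.000).
Solving J·Δ = −F gives Δ = (0.475, 0.800).
Then the next iterate is (p, q)₁ = (-1.525, -1.200).
Round to (-1.525, -1.200) and repeat: F = (-7.86250, -4.603), J = [[12.200, 9.22812], [14.640, 0.70250]].
Δ = (0.292, 0.466), so (p, q)₂ = (-1.233, -0.734).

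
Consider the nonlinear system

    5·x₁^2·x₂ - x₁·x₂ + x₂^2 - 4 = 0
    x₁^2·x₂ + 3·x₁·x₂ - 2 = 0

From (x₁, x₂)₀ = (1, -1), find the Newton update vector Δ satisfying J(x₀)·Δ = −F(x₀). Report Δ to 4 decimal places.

At (1, -1): F = (-7.0000, -6.0000).
Jacobian J = [[10·x₁·x₂ - x₂, 5·x₁^2 - x₁ + 2·x₂], [2·x₁·x₂ + 3·x₂, x₁^2 + 3·x₁]].
At the point, J = [[-9.0000, 2.0000], [-5.0000, 4.0000]] (det J = -26.0000).
Solving J·Δ = −F gives Δ = (-0.6154, 0.7308).

(-0.6154, 0.7308)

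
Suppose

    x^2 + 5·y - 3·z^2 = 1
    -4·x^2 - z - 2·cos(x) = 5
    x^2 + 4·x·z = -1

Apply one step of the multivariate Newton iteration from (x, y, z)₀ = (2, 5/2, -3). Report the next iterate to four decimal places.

(0.7127, 1.9140, -1.9123)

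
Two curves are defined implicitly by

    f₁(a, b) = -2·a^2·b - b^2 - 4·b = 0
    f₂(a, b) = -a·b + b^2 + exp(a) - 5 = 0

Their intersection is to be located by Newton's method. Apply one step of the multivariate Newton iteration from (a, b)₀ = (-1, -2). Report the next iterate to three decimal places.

(0.018, -2.074)

At (-1, -2): F = (8.000, -2.63212).
Jacobian J = [[-4·a·b, -2·a^2 - 2·b - 4], [-b + exp(a), -a + 2·b]].
At the point, J = [[-8.000, -2.000], [2.36788, -3.000]] (det J = 28.73576).
Solving J·Δ = −F gives Δ = (1.018, -0.074).
Then the next iterate is (a, b)₁ = (0.018, -2.074).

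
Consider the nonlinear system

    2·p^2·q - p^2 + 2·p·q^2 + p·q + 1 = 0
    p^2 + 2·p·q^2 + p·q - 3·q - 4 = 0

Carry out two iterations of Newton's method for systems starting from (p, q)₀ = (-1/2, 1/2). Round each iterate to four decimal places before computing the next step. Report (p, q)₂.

At (-1/2, 1/2): F = (0.5000, -5.7500).
Jacobian J = [[4·p·q - 2·p + 2·q^2 + q, 2·p^2 + 4·p·q + p], [2·p + 2·q^2 + q, 4·p·q + p - 3]].
At the point, J = [[1.0000, -1.0000], [0.0000, -4.5000]] (det J = -4.5000).
Solving J·Δ = −F gives Δ = (-1.7778, -1.2778).
Then the next iterate is (p, q)₁ = (-2.2778, -0.7778).
Round to (-2.2778, -0.7778) and repeat: F = (-13.243747, 2.537431), J = [[12.074437, 15.185637], [-4.123454, 1.808891]].
Δ = (0.7399, 0.2838), so (p, q)₂ = (-1.5379, -0.4940).

(-1.5379, -0.4940)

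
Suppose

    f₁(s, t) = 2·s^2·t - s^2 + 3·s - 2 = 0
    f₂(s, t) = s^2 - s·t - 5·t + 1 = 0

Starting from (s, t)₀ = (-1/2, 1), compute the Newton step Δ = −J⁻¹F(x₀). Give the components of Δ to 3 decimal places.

At (-1/2, 1): F = (-3.250, -3.250).
Jacobian J = [[4·s·t - 2·s + 3, 2·s^2], [2·s - t, -s - 5]].
At the point, J = [[2.000, 0.500], [-2.000, -4.500]] (det J = -8.000).
Solving J·Δ = −F gives Δ = (2.031, -1.625).

(2.031, -1.625)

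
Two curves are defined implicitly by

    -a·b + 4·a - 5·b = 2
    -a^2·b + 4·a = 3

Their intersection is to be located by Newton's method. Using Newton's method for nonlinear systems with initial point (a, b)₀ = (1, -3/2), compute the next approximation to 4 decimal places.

(0.8904, 0.2329)

At (1, -3/2): F = (11.0000, 2.5000).
Jacobian J = [[-b + 4, -a - 5], [-2·a·b + 4, -a^2]].
At the point, J = [[5.5000, -6.0000], [7.0000, -1.0000]] (det J = 36.5000).
Solving J·Δ = −F gives Δ = (-0.1096, 1.7329).
Then the next iterate is (a, b)₁ = (0.8904, 0.2329).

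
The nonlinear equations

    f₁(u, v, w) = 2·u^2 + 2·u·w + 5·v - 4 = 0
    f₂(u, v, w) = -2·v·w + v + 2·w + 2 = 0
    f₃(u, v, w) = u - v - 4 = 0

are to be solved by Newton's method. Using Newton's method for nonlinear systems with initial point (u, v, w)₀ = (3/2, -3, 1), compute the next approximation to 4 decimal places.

(2.3551, -1.6449, 0.2944)

At (3/2, -3, 1): F = (-11.5000, 7.0000, 0.5000).
Jacobian J = [[4·u + 2·w, 5, 2·u], [0, -2·w + 1, -2·v + 2], [1, -1, 0]].
At the point, J = [[8.0000, 5.0000, 3.0000], [0.0000, -1.0000, 8.0000], [1.0000, -1.0000, 0.0000]] (det J = 107.0000).
Solving J·Δ = −F gives Δ = (0.8551, 1.3551, -0.7056).
Then the next iterate is (u, v, w)₁ = (2.3551, -1.6449, 0.2944).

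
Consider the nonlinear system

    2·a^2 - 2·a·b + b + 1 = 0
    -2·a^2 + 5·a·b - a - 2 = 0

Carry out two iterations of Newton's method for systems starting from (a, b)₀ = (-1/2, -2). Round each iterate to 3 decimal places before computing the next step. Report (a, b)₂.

(-0.537, -0.760)

At (-1/2, -2): F = (-2.500, 3.000).
Jacobian J = [[4·a - 2·b, -2·a + 1], [-4·a + 5·b - 1, 5·a]].
At the point, J = [[2.000, 2.000], [-9.000, -2.500]] (det J = 13.000).
Solving J·Δ = −F gives Δ = (-0.019, 1.269).
Then the next iterate is (a, b)₁ = (-0.519, -0.731).
Round to (-0.519, -0.731) and repeat: F = (0.04894, -0.12278), J = [[-0.614, 2.038], [-2.579, -2.595]].
Δ = (-0.018, -0.029), so (a, b)₂ = (-0.537, -0.760).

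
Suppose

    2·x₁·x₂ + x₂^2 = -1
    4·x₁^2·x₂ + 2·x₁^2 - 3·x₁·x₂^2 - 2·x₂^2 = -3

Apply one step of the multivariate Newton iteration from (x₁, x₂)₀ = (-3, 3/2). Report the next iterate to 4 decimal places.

(5.2222, 7.8056)

At (-3, 3/2): F = (-5.7500, 90.7500).
Jacobian J = [[2·x₂, 2·x₁ + 2·x₂], [8·x₁·x₂ + 4·x₁ - 3·x₂^2, 4·x₁^2 - 6·x₁·x₂ - 4·x₂]].
At the point, J = [[3.0000, -3.0000], [-54.7500, 57.0000]] (det J = 6.7500).
Solving J·Δ = −F gives Δ = (8.2222, 6.3056).
Then the next iterate is (x₁, x₂)₁ = (5.2222, 7.8056).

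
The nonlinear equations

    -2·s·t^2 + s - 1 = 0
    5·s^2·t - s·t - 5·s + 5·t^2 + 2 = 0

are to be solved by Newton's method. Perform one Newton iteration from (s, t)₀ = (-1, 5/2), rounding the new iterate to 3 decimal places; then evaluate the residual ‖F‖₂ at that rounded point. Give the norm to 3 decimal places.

At (-1, 5/2): F = (10.500, 53.250).
Jacobian J = [[-2·t^2 + 1, -4·s·t], [10·s·t - t - 5, 5·s^2 - s + 10·t]].
At the point, J = [[-11.500, 10.000], [-32.500, 31.000]] (det J = -31.500).
Solving J·Δ = −F gives Δ = (-6.571, -8.607).
Then the next iterate is (s, t)₁ = (-7.571, -6.107).
Re-evaluating at (-7.571, -6.107): F = (556.15669, -1570.17130), so ‖F‖₂ = 1665.758.

1665.758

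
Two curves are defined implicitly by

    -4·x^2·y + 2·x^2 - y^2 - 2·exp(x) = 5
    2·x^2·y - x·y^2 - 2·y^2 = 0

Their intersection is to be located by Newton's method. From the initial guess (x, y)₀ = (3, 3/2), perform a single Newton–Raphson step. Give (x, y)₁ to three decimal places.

(2.137, 0.781)

At (3, 3/2): F = (-83.42107, 15.750).
Jacobian J = [[-8·x·y + 4·x - 2·exp(x), -4·x^2 - 2·y], [4·x·y - y^2, 2·x^2 - 2·x·y - 4·y]].
At the point, J = [[-64.17107, -39.000], [15.750, 3.000]] (det J = 421.73678).
Solving J·Δ = −F gives Δ = (-0.863, -0.719).
Then the next iterate is (x, y)₁ = (2.137, 0.781).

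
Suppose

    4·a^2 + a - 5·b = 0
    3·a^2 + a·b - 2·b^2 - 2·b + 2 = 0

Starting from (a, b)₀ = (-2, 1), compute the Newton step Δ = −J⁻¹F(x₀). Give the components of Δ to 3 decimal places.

At (-2, 1): F = (9.000, 8.000).
Jacobian J = [[8·a + 1, -5], [6·a + b, a - 4·b - 2]].
At the point, J = [[-15.000, -5.000], [-11.000, -8.000]] (det J = 65.000).
Solving J·Δ = −F gives Δ = (0.492, 0.323).

(0.492, 0.323)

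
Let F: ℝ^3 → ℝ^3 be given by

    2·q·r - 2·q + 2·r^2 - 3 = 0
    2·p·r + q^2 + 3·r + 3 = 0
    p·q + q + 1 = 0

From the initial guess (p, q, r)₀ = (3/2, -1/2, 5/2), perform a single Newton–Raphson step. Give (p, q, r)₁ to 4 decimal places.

(-1.3674, -0.9735, 1.7689)

At (3/2, -1/2, 5/2): F = (8.0000, 18.2500, -0.2500).
Jacobian J = [[0, 2·r - 2, 2·q + 4·r], [2·r, 2·q, 2·p + 3], [q, p + 1, 0]].
At the point, J = [[0.0000, 3.0000, 9.0000], [5.0000, -1.0000, 6.0000], [-0.5000, 2.5000, 0.0000]] (det J = 99.0000).
Solving J·Δ = −F gives Δ = (-2.8674, -0.4735, -0.7311).
Then the next iterate is (p, q, r)₁ = (-1.3674, -0.9735, 1.7689).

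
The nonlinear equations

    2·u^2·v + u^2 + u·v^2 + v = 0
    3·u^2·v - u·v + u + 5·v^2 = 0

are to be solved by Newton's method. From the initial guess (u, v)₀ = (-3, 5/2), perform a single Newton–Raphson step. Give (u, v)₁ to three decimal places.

(-1.853, 1.592)

At (-3, 5/2): F = (37.750, 103.250).
Jacobian J = [[4·u·v + 2·u + v^2, 2·u^2 + 2·u·v + 1], [6·u·v - v + 1, 3·u^2 - u + 10·v]].
At the point, J = [[-29.750, 4.000], [-46.500, 55.000]] (det J = -1450.250).
Solving J·Δ = −F gives Δ = (1.147, -0.908).
Then the next iterate is (u, v)₁ = (-1.853, 1.592).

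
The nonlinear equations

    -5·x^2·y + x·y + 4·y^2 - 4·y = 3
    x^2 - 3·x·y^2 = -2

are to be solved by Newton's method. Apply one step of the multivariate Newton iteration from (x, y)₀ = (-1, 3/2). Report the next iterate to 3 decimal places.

(-0.395, 1.005)

At (-1, 3/2): F = (-9.000, 9.750).
Jacobian J = [[-10·x·y + y, -5·x^2 + x + 8·y - 4], [2·x - 3·y^2, -6·x·y]].
At the point, J = [[16.500, 2.000], [-8.750, 9.000]] (det J = 166.000).
Solving J·Δ = −F gives Δ = (0.605, -0.495).
Then the next iterate is (x, y)₁ = (-0.395, 1.005).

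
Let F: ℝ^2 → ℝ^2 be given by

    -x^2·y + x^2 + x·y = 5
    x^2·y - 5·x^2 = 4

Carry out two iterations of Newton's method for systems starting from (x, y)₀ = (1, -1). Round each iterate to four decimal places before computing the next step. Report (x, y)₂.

(1.8166, 14.5930)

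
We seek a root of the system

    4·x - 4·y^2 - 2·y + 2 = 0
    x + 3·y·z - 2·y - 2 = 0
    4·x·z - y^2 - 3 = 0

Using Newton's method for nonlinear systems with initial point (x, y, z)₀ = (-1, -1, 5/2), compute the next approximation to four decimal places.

(-0.4909, -0.6727, 0.4364)

At (-1, -1, 5/2): F = (-4.0000, -8.5000, -14.0000).
Jacobian J = [[4, -8·y - 2, 0], [1, 3·z - 2, 3·y], [4·z, -2·y, 4·x]].
At the point, J = [[4.0000, 6.0000, 0.0000], [1.0000, 5.5000, -3.0000], [10.0000, 2.0000, -4.0000]] (det J = -220.0000).
Solving J·Δ = −F gives Δ = (0.5091, 0.3273, -2.0636).
Then the next iterate is (x, y, z)₁ = (-0.4909, -0.6727, 0.4364).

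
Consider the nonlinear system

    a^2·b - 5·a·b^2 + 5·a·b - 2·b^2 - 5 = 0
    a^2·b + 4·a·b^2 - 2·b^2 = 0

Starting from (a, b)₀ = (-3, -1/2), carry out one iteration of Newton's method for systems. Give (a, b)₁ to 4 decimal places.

(-0.9021, -0.5170)

At (-3, -1/2): F = (1.2500, -8.0000).
Jacobian J = [[2·a·b - 5·b^2 + 5·b, a^2 - 10·a·b + 5·a - 4·b], [2·a·b + 4·b^2, a^2 + 8·a·b - 4·b]].
At the point, J = [[-0.7500, -19.0000], [4.0000, 23.0000]] (det J = 58.7500).
Solving J·Δ = −F gives Δ = (2.0979, -0.0170).
Then the next iterate is (a, b)₁ = (-0.9021, -0.5170).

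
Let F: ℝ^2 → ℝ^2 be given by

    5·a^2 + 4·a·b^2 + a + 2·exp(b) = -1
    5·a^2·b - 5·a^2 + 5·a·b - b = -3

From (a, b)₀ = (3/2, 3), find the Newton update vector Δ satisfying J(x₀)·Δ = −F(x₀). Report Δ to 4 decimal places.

(-0.6037, -1.0047)

At (3/2, 3): F = (107.921074, 45.0000).
Jacobian J = [[10·a + 4·b^2 + 1, 8·a·b + 2·exp(b)], [10·a·b - 10·a + 5·b, 5·a^2 + 5·a - 1]].
At the point, J = [[52.0000, 76.171074], [45.0000, 17.7500]] (det J = -2504.698323).
Solving J·Δ = −F gives Δ = (-0.6037, -1.0047).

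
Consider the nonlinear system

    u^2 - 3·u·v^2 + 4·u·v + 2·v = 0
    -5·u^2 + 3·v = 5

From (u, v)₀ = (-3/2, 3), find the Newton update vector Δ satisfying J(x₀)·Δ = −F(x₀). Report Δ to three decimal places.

(0.649, -0.829)

At (-3/2, 3): F = (30.750, -7.250).
Jacobian J = [[2·u - 3·v^2 + 4·v, -6·u·v + 4·u + 2], [-10·u, 3]].
At the point, J = [[-18.000, 23.000], [15.000, 3.000]] (det J = -399.000).
Solving J·Δ = −F gives Δ = (0.649, -0.829).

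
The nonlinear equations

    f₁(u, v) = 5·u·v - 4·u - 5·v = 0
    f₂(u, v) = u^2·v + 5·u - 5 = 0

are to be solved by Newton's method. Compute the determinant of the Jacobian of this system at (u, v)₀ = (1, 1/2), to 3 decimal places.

J = [[5·v - 4, 5·u - 5], [2·u·v + 5, u^2]].
At the point, J = [[-1.500, 0.000], [6.000, 1.000]].
det J = -1.500.

-1.500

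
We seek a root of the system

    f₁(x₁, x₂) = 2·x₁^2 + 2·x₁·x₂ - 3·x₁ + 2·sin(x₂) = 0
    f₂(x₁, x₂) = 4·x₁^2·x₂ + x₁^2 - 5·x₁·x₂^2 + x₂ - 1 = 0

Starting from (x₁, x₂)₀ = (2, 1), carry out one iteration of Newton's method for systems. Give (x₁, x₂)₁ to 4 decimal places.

(1.2402, 0.5346)

At (2, 1): F = (7.682942, 10.0000).
Jacobian J = [[4·x₁ + 2·x₂ - 3, 2·x₁ + 2·cos(x₂)], [8·x₁·x₂ + 2·x₁ - 5·x₂^2, 4·x₁^2 - 10·x₁·x₂ + 1]].
At the point, J = [[7.0000, 5.080605], [15.0000, -3.0000]] (det J = -97.209069).
Solving J·Δ = −F gives Δ = (-0.7598, -0.4654).
Then the next iterate is (x₁, x₂)₁ = (1.2402, 0.5346).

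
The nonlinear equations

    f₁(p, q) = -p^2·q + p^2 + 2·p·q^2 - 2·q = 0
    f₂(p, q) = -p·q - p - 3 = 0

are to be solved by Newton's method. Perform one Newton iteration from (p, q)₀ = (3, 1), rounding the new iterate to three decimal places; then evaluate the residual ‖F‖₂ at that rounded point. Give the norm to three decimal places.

25.849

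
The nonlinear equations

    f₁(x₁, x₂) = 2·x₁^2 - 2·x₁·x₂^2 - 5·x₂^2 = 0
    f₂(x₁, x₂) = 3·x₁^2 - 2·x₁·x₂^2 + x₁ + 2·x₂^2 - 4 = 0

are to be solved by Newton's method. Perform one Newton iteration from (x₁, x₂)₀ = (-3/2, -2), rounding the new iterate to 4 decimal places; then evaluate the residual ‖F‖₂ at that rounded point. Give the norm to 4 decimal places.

5.2650

At (-3/2, -2): F = (-3.5000, 21.2500).
Jacobian J = [[4·x₁ - 2·x₂^2, -4·x₁·x₂ - 10·x₂], [6·x₁ - 2·x₂^2 + 1, -4·x₁·x₂ + 4·x₂]].
At the point, J = [[-14.0000, 8.0000], [-16.0000, -20.0000]] (det J = 408.0000).
Solving J·Δ = −F gives Δ = (0.2451, 0.8664).
Then the next iterate is (x₁, x₂)₁ = (-1.2549, -1.1336).
Re-evaluating at (-1.2549, -1.1336): F = (-0.050481, 5.264736), so ‖F‖₂ = 5.2650.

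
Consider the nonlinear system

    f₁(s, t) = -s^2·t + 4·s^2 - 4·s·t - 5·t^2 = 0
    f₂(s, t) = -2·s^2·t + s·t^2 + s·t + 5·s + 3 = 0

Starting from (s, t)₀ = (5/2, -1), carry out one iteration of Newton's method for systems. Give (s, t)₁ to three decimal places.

At (5/2, -1): F = (36.250, 28.000).
Jacobian J = [[-2·s·t + 8·s - 4·t, -s^2 - 4·s - 10·t], [-4·s·t + t^2 + t + 5, -2·s^2 + 2·s·t + s]].
At the point, J = [[29.000, -6.250], [15.000, -15.000]] (det J = -341.250).
Solving J·Δ = −F gives Δ = (-1.081, 0.786).
Then the next iterate is (s, t)₁ = (1.419, -0.214).

(1.419, -0.214)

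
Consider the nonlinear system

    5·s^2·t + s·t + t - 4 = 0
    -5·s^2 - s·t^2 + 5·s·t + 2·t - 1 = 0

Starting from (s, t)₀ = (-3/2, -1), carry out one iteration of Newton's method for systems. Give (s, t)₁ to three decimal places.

At (-3/2, -1): F = (-14.750, -5.250).
Jacobian J = [[10·s·t + t, 5·s^2 + s + 1], [-10·s - t^2 + 5·t, -2·s·t + 5·s + 2]].
At the point, J = [[14.000, 10.750], [9.000, -8.500]] (det J = -215.750).
Solving J·Δ = −F gives Δ = (0.843, 0.275).
Then the next iterate is (s, t)₁ = (-0.657, -0.725).

(-0.657, -0.725)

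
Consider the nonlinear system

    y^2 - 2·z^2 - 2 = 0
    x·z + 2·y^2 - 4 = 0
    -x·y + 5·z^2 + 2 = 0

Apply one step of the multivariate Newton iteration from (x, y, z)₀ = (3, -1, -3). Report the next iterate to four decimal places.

(0.8636, -0.9545, -1.4091)

At (3, -1, -3): F = (-19.0000, -11.0000, 50.0000).
Jacobian J = [[0, 2·y, -4·z], [z, 4·y, x], [-y, -x, 10·z]].
At the point, J = [[0.0000, -2.0000, 12.0000], [-3.0000, -4.0000, 3.0000], [1.0000, -3.0000, -30.0000]] (det J = 330.0000).
Solving J·Δ = −F gives Δ = (-2.1364, 0.0455, 1.5909).
Then the next iterate is (x, y, z)₁ = (0.8636, -0.9545, -1.4091).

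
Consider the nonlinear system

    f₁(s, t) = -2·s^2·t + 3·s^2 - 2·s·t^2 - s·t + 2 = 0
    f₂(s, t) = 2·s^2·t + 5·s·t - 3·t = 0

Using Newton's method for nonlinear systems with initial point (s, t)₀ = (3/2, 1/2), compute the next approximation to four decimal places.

At (3/2, 1/2): F = (5.0000, 4.5000).
Jacobian J = [[-4·s·t + 6·s - 2·t^2 - t, -2·s^2 - 4·s·t - s], [4·s·t + 5·t, 2·s^2 + 5·s - 3]].
At the point, J = [[5.0000, -9.0000], [5.5000, 9.0000]] (det J = 94.5000).
Solving J·Δ = −F gives Δ = (-0.9048, 0.0529).
Then the next iterate is (s, t)₁ = (0.5952, 0.5529).

(0.5952, 0.5529)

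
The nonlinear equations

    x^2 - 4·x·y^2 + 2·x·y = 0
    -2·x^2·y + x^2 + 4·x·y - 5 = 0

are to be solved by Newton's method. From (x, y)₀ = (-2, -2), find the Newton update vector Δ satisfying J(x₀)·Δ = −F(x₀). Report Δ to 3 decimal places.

(0.660, 0.782)

At (-2, -2): F = (44.000, 31.000).
Jacobian J = [[2·x - 4·y^2 + 2·y, -8·x·y + 2·x], [-4·x·y + 2·x + 4·y, -2·x^2 + 4·x]].
At the point, J = [[-24.000, -36.000], [-28.000, -16.000]] (det J = -624.000).
Solving J·Δ = −F gives Δ = (0.660, 0.782).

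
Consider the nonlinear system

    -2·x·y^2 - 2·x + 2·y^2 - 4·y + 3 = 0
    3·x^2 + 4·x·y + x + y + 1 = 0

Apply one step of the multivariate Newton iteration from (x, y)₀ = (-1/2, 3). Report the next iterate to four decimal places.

(-0.4542, 1.7083)

At (-1/2, 3): F = (19.0000, -1.7500).
Jacobian J = [[-2·y^2 - 2, -4·x·y + 4·y - 4], [6·x + 4·y + 1, 4·x + 1]].
At the point, J = [[-20.0000, 14.0000], [10.0000, -1.0000]] (det J = -120.0000).
Solving J·Δ = −F gives Δ = (0.0458, -1.2917).
Then the next iterate is (x, y)₁ = (-0.4542, 1.7083).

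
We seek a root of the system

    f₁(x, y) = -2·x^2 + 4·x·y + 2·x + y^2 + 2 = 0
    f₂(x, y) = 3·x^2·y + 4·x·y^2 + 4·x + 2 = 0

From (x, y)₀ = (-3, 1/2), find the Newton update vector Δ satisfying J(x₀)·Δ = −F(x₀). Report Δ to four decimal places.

(2.0957, 0.5255)

At (-3, 1/2): F = (-27.7500, 0.5000).
Jacobian J = [[-4·x + 4·y + 2, 4·x + 2·y], [6·x·y + 4·y^2 + 4, 3·x^2 + 8·x·y]].
At the point, J = [[16.0000, -11.0000], [-4.0000, 15.0000]] (det J = 196.0000).
Solving J·Δ = −F gives Δ = (2.0957, 0.5255).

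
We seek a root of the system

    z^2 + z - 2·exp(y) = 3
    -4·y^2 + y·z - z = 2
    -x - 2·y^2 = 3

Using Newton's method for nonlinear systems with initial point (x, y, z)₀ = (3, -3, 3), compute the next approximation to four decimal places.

(-0.9960, -1.3330, 1.7522)

At (3, -3, 3): F = (8.900426, -50.0000, -24.0000).
Jacobian J = [[0, -2·exp(y), 2·z + 1], [0, -8·y + z, y - 1], [-1, -4·y, 0]].
At the point, J = [[0.0000, -0.099574, 7.0000], [0.0000, 27.0000, -4.0000], [-1.0000, 12.0000, 0.0000]] (det J = 188.601703).
Solving J·Δ = −F gives Δ = (-3.9960, 1.6670, -1.2478).
Then the next iterate is (x, y, z)₁ = (-0.9960, -1.3330, 1.7522).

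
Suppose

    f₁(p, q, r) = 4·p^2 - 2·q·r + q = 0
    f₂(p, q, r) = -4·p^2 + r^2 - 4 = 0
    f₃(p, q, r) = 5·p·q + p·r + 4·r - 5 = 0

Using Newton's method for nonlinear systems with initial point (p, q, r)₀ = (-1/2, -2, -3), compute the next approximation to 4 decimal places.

(-1.5641, -0.7265, -3.0427)

At (-1/2, -2, -3): F = (-13.0000, 4.0000, -10.5000).
Jacobian J = [[8·p, -2·r + 1, -2·q], [-8·p, 0, 2·r], [5·q + r, 5·p, p + 4]].
At the point, J = [[-4.0000, 7.0000, 4.0000], [4.0000, 0.0000, -6.0000], [-13.0000, -2.5000, 3.5000]] (det J = 468.0000).
Solving J·Δ = −F gives Δ = (-1.0641, 1.2735, -0.0427).
Then the next iterate is (p, q, r)₁ = (-1.5641, -0.7265, -3.0427).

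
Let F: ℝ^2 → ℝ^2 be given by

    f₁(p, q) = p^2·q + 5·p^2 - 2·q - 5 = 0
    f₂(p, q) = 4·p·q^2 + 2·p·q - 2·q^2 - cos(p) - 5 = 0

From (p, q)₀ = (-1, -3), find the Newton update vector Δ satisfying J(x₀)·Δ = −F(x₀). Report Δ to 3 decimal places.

(0.454, 1.186)

At (-1, -3): F = (3.000, -53.54030).
Jacobian J = [[2·p·q + 10·p, p^2 - 2], [4·q^2 + 2·q + sin(p), 8·p·q + 2·p - 4·q]].
At the point, J = [[-4.000, -1.000], [29.15853, 34.000]] (det J = -106.84147).
Solving J·Δ = −F gives Δ = (0.454, 1.186).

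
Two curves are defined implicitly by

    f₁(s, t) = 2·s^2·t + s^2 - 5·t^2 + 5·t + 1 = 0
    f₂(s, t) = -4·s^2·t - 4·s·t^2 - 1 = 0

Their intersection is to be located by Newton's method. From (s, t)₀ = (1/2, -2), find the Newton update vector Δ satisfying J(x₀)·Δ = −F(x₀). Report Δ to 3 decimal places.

(0.163, 1.186)

At (1/2, -2): F = (-29.750, -7.000).
Jacobian J = [[4·s·t + 2·s, 2·s^2 - 10·t + 5], [-8·s·t - 4·t^2, -4·s^2 - 8·s·t]].
At the point, J = [[-3.000, 25.500], [-8.000, 7.000]] (det J = 183.000).
Solving J·Δ = −F gives Δ = (0.163, 1.186).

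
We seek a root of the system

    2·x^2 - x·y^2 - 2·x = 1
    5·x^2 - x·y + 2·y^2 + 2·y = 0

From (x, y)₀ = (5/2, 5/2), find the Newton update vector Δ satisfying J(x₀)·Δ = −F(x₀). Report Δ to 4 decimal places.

At (5/2, 5/2): F = (-9.1250, 42.5000).
Jacobian J = [[4·x - y^2 - 2, -2·x·y], [10·x - y, -x + 4·y + 2]].
At the point, J = [[1.7500, -12.5000], [22.5000, 9.5000]] (det J = 297.8750).
Solving J·Δ = −F gives Δ = (-1.4924, -0.9389).

(-1.4924, -0.9389)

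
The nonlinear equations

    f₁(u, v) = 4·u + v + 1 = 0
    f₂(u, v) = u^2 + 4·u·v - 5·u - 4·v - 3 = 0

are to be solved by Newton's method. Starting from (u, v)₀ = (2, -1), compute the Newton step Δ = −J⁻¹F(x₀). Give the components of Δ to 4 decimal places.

(-2.1429, 0.5714)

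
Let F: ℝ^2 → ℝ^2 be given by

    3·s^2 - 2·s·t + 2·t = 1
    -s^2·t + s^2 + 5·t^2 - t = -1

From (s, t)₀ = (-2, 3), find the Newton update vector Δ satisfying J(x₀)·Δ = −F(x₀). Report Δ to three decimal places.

(1.034, -1.731)

At (-2, 3): F = (29.000, 35.000).
Jacobian J = [[6·s - 2·t, -2·s + 2], [-2·s·t + 2·s, -s^2 + 10·t - 1]].
At the point, J = [[-18.000, 6.000], [8.000, 25.000]] (det J = -498.000).
Solving J·Δ = −F gives Δ = (1.034, -1.731).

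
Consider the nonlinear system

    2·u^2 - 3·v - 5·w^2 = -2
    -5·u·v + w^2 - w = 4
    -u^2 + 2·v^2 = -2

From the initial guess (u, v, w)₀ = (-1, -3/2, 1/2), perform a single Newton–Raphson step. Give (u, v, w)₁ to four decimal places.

(-0.2182, -0.3227, 0.6182)

At (-1, -3/2, 1/2): F = (7.2500, -11.7500, 5.5000).
Jacobian J = [[4·u, -3, -10·w], [-5·v, -5·u, 2·w - 1], [-2·u, 4·v, 0]].
At the point, J = [[-4.0000, -3.0000, -5.0000], [7.5000, 5.0000, 0.0000], [2.0000, -6.0000, 0.0000]] (det J = 275.0000).
Solving J·Δ = −F gives Δ = (0.7818, 1.1773, 0.1182).
Then the next iterate is (u, v, w)₁ = (-0.2182, -0.3227, 0.6182).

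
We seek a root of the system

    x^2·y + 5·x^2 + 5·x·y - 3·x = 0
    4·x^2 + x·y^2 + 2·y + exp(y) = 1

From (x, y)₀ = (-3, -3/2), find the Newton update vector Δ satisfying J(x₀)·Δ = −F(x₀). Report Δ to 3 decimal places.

At (-3, -3/2): F = (63.000, 25.47313).
Jacobian J = [[2·x·y + 10·x + 5·y - 3, x^2 + 5·x], [8·x + y^2, 2·x·y + exp(y) + 2]].
At the point, J = [[-31.500, -6.000], [-21.750, 11.22313]] (det J = -484.02860).
Solving J·Δ = −F gives Δ = (1.777, 1.173).

(1.777, 1.173)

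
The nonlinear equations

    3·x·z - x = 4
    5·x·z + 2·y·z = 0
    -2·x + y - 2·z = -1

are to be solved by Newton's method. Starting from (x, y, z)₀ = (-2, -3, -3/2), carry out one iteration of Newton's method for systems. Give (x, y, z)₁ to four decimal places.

(-4.0000, -6.0000, 1.5000)

At (-2, -3, -3/2): F = (7.0000, 24.0000, 5.0000).
Jacobian J = [[3·z - 1, 0, 3·x], [5·z, 2·z, 5·x + 2·y], [-2, 1, -2]].
At the point, J = [[-5.5000, 0.0000, -6.0000], [-7.5000, -3.0000, -16.0000], [-2.0000, 1.0000, -2.0000]] (det J = -40.0000).
Solving J·Δ = −F gives Δ = (-2.0000, -3.0000, 3.0000).
Then the next iterate is (x, y, z)₁ = (-4.0000, -6.0000, 1.5000).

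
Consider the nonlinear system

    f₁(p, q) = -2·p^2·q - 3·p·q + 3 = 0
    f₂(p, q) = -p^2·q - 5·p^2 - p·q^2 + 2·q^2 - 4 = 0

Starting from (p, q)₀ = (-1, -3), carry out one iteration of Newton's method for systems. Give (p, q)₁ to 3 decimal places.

At (-1, -3): F = (0.000, 21.000).
Jacobian J = [[-4·p·q - 3·q, -2·p^2 - 3·p], [-2·p·q - 10·p - q^2, -p^2 - 2·p·q + 4·q]].
At the point, J = [[-3.000, 1.000], [-5.000, -19.000]] (det J = 62.000).
Solving J·Δ = −F gives Δ = (0.339, 1.016).
Then the next iterate is (p, q)₁ = (-0.661, -1.984).

(-0.661, -1.984)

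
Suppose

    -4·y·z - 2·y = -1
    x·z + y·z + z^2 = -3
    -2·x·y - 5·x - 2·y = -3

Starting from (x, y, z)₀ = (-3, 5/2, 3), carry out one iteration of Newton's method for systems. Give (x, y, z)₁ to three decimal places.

(-0.177, 2.557, -0.480)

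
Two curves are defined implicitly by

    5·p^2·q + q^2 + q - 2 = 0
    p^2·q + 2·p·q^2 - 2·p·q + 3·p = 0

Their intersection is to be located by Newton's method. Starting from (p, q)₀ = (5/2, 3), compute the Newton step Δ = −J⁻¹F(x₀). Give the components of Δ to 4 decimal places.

At (5/2, 3): F = (103.7500, 56.2500).
Jacobian J = [[10·p·q, 5·p^2 + 2·q + 1], [2·p·q + 2·q^2 - 2·q + 3, p^2 + 4·p·q - 2·p]].
At the point, J = [[75.0000, 38.2500], [30.0000, 31.2500]] (det J = 1196.2500).
Solving J·Δ = −F gives Δ = (-0.9117, -0.9248).

(-0.9117, -0.9248)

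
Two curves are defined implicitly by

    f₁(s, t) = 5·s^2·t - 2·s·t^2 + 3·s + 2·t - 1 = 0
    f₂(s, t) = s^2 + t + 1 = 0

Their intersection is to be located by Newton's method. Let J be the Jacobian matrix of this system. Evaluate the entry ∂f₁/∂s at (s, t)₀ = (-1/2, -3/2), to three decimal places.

6.000

∂f₁/∂s = 10·s·t - 2·t^2 + 3.
At (-1/2, -3/2) this is 6.000.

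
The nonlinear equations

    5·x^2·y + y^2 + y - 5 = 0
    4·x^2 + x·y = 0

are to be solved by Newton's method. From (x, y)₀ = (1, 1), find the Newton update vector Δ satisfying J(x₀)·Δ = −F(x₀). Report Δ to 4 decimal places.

At (1, 1): F = (2.0000, 5.0000).
Jacobian J = [[10·x·y, 5·x^2 + 2·y + 1], [8·x + y, x]].
At the point, J = [[10.0000, 8.0000], [9.0000, 1.0000]] (det J = -62.0000).
Solving J·Δ = −F gives Δ = (-0.6129, 0.5161).

(-0.6129, 0.5161)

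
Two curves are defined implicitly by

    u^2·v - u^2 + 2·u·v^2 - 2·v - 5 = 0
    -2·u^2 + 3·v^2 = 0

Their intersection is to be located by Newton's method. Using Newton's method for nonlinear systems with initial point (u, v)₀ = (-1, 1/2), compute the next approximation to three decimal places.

(0.500, -1.083)

At (-1, 1/2): F = (-7.000, -1.250).
Jacobian J = [[2·u·v - 2·u + 2·v^2, u^2 + 4·u·v - 2], [-4·u, 6·v]].
At the point, J = [[1.500, -3.000], [4.000, 3.000]] (det J = 16.500).
Solving J·Δ = −F gives Δ = (1.500, -1.583).
Then the next iterate is (u, v)₁ = (0.500, -1.083).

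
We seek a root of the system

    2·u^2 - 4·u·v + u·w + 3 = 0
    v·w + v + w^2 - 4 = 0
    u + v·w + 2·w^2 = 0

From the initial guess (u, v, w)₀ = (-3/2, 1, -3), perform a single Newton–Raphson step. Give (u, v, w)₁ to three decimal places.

At (-3/2, 1, -3): F = (18.000, 3.000, 13.500).
Jacobian J = [[4·u - 4·v + w, -4·u, u], [0, w + 1, v + 2·w], [1, w, v + 4·w]].
At the point, J = [[-13.000, 6.000, -1.500], [0.000, -2.000, -5.000], [1.000, -3.000, -11.000]] (det J = -124.000).
Solving J·Δ = −F gives Δ = (-0.871, -4.306, 2.323).
Then the next iterate is (u, v, w)₁ = (-2.371, -3.306, -0.677).

(-2.371, -3.306, -0.677)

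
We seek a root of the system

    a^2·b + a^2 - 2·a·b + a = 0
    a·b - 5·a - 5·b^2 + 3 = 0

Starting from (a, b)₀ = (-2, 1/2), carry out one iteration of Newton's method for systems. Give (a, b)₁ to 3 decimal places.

(-0.359, 0.981)

At (-2, 1/2): F = (6.000, 10.750).
Jacobian J = [[2·a·b + 2·a - 2·b + 1, a^2 - 2·a], [b - 5, a - 10·b]].
At the point, J = [[-6.000, 8.000], [-4.500, -7.000]] (det J = 78.000).
Solving J·Δ = −F gives Δ = (1.641, 0.481).
Then the next iterate is (a, b)₁ = (-0.359, 0.981).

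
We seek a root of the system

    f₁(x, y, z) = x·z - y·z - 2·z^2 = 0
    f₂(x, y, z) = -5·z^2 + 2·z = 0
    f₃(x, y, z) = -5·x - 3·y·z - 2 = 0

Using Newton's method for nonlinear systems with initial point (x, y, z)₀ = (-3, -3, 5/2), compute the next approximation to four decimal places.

(-0.7209, -1.1557, 1.3587)

At (-3, -3, 5/2): F = (-12.5000, -26.2500, 35.5000).
Jacobian J = [[z, -z, x - y - 4·z], [0, 0, -10·z + 2], [-5, -3·z, -3·y]].
At the point, J = [[2.5000, -2.5000, -10.0000], [0.0000, 0.0000, -23.0000], [-5.0000, -7.5000, 9.0000]] (det J = -718.7500).
Solving J·Δ = −F gives Δ = (2.2791, 1.8443, -1.1413).
Then the next iterate is (x, y, z)₁ = (-0.7209, -1.1557, 1.3587).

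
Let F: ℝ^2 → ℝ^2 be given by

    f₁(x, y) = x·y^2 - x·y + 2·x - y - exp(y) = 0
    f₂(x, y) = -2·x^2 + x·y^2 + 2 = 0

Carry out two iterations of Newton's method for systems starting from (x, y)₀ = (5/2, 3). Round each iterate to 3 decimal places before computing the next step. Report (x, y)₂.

(2.187, 1.845)

At (5/2, 3): F = (-3.08554, 12.000).
Jacobian J = [[y^2 - y + 2, 2·x·y - x - exp(y) - 1], [-4·x + y^2, 2·x·y]].
At the point, J = [[8.000, -8.58554], [-1.000, 15.000]] (det J = 111.41446).
Solving J·Δ = −F gives Δ = (-0.509, -0.834).
Then the next iterate is (x, y)₁ = (1.991, 2.166).
Round to (1.991, 2.166) and repeat: F = (-1.87894, 3.41273), J = [[4.52556, -3.08931], [-3.27244, 8.62501]].
Δ = (0.196, -0.321), so (x, y)₂ = (2.187, 1.845).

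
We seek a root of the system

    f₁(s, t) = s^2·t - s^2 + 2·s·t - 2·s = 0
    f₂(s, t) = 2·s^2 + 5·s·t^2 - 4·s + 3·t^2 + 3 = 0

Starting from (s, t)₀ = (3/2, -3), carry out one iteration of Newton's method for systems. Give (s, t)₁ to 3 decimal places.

At (3/2, -3): F = (-21.000, 96.000).
Jacobian J = [[2·s·t - 2·s + 2·t - 2, s^2 + 2·s], [4·s + 5·t^2 - 4, 10·s·t + 6·t]].
At the point, J = [[-20.000, 5.250], [47.000, -63.000]] (det J = 1013.250).
Solving J·Δ = −F gives Δ = (-0.808, 0.921).
Then the next iterate is (s, t)₁ = (0.692, -2.079).

(0.692, -2.079)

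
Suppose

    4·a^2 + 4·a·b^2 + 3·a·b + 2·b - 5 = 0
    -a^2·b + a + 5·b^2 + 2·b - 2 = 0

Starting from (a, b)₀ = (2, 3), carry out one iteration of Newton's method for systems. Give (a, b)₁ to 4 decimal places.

(1.6506, 1.4699)

At (2, 3): F = (107.0000, 39.0000).
Jacobian J = [[8·a + 4·b^2 + 3·b, 8·a·b + 3·a + 2], [-2·a·b + 1, -a^2 + 10·b + 2]].
At the point, J = [[61.0000, 56.0000], [-11.0000, 28.0000]] (det J = 2324.0000).
Solving J·Δ = −F gives Δ = (-0.3494, -1.5301).
Then the next iterate is (a, b)₁ = (1.6506, 1.4699).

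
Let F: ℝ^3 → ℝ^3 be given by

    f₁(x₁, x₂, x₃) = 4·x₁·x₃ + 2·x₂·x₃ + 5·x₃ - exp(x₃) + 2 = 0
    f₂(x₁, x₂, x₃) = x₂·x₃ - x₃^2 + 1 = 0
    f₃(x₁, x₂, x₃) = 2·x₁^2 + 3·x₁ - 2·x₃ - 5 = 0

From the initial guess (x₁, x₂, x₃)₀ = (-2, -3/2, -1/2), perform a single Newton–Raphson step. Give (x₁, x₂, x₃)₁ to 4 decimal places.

(-2.5825, 1.0436, -0.0436)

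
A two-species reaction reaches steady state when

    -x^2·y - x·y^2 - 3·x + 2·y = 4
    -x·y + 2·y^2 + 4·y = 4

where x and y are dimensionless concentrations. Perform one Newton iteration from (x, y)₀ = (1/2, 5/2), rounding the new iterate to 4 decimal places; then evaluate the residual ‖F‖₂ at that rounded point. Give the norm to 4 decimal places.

4.1549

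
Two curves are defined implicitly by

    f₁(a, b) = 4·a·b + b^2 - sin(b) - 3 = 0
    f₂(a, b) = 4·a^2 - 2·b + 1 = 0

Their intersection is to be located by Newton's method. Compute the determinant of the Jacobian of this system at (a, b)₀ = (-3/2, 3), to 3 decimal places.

J = [[4·b, 4·a + 2·b - cos(b)], [8·a, -2]].
At the point, J = [[12.000, 0.98999], [-12.000, -2.000]].
det J = -12.120.

-12.120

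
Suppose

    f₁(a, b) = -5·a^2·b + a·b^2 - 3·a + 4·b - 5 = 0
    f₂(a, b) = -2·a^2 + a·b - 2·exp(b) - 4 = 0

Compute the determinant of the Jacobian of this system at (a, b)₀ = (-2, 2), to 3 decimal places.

-447.903

J = [[-10·a·b + b^2 - 3, -5·a^2 + 2·a·b + 4], [-4·a + b, a - 2·exp(b)]].
At the point, J = [[41.000, -24.000], [10.000, -16.77811]].
det J = -447.903.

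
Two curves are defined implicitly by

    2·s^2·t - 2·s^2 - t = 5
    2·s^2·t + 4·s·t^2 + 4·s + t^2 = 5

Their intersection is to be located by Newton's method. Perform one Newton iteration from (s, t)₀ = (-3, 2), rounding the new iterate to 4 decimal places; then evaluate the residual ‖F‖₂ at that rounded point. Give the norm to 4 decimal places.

9.4596

At (-3, 2): F = (11.0000, -25.0000).
Jacobian J = [[4·s·t - 4·s, 2·s^2 - 1], [4·s·t + 4·t^2 + 4, 2·s^2 + 8·s·t + 2·t]].
At the point, J = [[-12.0000, 17.0000], [-4.0000, -26.0000]] (det J = 380.0000).
Solving J·Δ = −F gives Δ = (-0.3658, -0.9053).
Then the next iterate is (s, t)₁ = (-3.3658, 1.0947).
Re-evaluating at (-3.3658, 1.0947): F = (-3.949061, -8.595843), so ‖F‖₂ = 9.4596.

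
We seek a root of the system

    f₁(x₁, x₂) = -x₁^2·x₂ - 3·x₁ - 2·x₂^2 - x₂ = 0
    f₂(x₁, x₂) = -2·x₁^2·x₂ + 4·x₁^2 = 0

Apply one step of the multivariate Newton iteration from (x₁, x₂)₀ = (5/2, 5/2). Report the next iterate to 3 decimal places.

At (5/2, 5/2): F = (-38.125, -6.250).
Jacobian J = [[-2·x₁·x₂ - 3, -x₁^2 - 4·x₂ - 1], [-4·x₁·x₂ + 8·x₁, -2·x₁^2]].
At the point, J = [[-15.500, -17.250], [-5.000, -12.500]] (det J = 107.500).
Solving J·Δ = −F gives Δ = (-3.430, 0.872).
Then the next iterate is (x₁, x₂)₁ = (-0.930, 3.372).

(-0.930, 3.372)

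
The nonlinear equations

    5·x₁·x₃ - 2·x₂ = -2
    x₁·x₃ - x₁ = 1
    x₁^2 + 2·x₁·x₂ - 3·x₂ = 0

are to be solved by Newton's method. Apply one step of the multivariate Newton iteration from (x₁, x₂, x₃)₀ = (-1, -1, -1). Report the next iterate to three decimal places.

At (-1, -1, -1): F = (9.000, 1.000, 6.000).
Jacobian J = [[5·x₃, -2, 5·x₁], [x₃ - 1, 0, x₁], [2·x₁ + 2·x₂, 2·x₁ - 3, 0]].
At the point, J = [[-5.000, -2.000, -5.000], [-2.000, 0.000, -1.000], [-4.000, -5.000, 0.000]] (det J = -33.000).
Solving J·Δ = −F gives Δ = (-0.242, 1.394, 1.485).
Then the next iterate is (x₁, x₂, x₃)₁ = (-1.242, 0.394, 0.485).

(-1.242, 0.394, 0.485)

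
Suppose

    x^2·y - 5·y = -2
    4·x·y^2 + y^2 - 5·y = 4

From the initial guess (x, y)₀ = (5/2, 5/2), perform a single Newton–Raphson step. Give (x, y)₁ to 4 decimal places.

At (5/2, 5/2): F = (5.1250, 52.2500).
Jacobian J = [[2·x·y, x^2 - 5], [4·y^2, 8·x·y + 2·y - 5]].
At the point, J = [[12.5000, 1.2500], [25.0000, 50.0000]] (det J = 593.7500).
Solving J·Δ = −F gives Δ = (-0.3216, -0.8842).
Then the next iterate is (x, y)₁ = (2.1784, 1.6158).

(2.1784, 1.6158)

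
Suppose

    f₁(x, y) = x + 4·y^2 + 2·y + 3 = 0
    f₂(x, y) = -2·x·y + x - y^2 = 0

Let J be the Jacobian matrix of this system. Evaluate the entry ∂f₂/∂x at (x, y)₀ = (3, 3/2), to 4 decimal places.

-2.0000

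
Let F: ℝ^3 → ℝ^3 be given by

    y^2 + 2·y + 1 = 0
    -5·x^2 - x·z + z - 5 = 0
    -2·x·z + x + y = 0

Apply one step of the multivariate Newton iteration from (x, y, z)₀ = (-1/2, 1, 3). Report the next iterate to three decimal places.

(0.079, 0.000, 3.395)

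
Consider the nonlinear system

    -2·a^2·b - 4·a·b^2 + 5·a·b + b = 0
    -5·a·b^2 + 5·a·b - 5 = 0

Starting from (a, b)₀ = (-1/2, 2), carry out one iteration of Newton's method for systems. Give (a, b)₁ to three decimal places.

(-1.167, 1.111)

At (-1/2, 2): F = (4.000, 0.000).
Jacobian J = [[-4·a·b - 4·b^2 + 5·b, -2·a^2 - 8·a·b + 5·a + 1], [-5·b^2 + 5·b, -10·a·b + 5·a]].
At the point, J = [[-2.000, 6.000], [-10.000, 7.500]] (det J = 45.000).
Solving J·Δ = −F gives Δ = (-0.667, -0.889).
Then the next iterate is (a, b)₁ = (-1.167, 1.111).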